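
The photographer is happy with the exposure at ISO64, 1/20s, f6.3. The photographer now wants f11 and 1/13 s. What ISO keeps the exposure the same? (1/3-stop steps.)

ISO 125

Aperture: f/6.3 → f/7.1 → f/8 → f/9 → f/10 → f/11 — 1 2/3 stops stopped down (darker).
Shutter speed: 1/20 → 1/15 → 1/13 — 2/3 stop longer (brighter).
Net change so far: 1 stop darker. Offset with the ISO: 64 → 80 → 100 → 125.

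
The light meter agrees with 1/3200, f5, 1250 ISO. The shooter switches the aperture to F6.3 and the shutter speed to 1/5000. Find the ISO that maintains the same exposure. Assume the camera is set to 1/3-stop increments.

ISO 3200

Aperture: f/5 → f/5.6 → f/6.3 — 2/3 stop smaller aperture (darker).
Shutter speed: 1/3200 → 1/4000 → 1/5000 — 2/3 stop shorter (darker).
Net change so far: 1 1/3 stops darker. Offset with the ISO: 1250 → 1600 → 2000 → 2500 → 3200.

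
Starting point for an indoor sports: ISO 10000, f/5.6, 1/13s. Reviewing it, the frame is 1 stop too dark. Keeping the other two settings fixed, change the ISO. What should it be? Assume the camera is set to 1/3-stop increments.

Underexposed by 1 stop → need 1 stop brighter.
ISO: 10000 → 12800 → 16000 → 20000.

ISO 20000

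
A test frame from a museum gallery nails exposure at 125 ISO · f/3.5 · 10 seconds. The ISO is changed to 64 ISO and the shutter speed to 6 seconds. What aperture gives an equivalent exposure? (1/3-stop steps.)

f/2

ISO: 125 → 100 → 80 → 64 — 1 stop lower (darker).
Shutter speed: 10 → 8 → 6 — 2/3 stop faster (darker).
Net change so far: 1 2/3 stops darker. Offset with the aperture: f/3.5 → f/3.2 → f/2.8 → f/2.5 → f/2.2 → f/2.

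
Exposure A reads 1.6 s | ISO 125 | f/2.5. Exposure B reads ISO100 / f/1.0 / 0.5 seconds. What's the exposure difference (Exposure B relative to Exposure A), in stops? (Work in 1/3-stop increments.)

2/3 stop brighter

Aperture: f/2.5 → f/2.2 → f/2 → f/1.8 → f/1.6 → f/1.4 → f/1.2 → f/1.1 → f/1.0 — 2 2/3 stops wider (brighter).
Shutter speed: 1.6 → 1.3 → 1 → 0.8 → 0.6 → 0.5 — 1 2/3 stops shorter (darker).
ISO: 125 → 100 — 1/3 stop dropped (darker).
Net: +2 2/3 −1 2/3 −1/3 = +2/3 stops.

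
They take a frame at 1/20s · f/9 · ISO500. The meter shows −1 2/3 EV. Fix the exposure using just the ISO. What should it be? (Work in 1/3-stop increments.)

Underexposed by 1 2/3 stops → need 1 2/3 stops brighter.
ISO: 500 → 640 → 800 → 1000 → 1250 → 1600.

ISO 1600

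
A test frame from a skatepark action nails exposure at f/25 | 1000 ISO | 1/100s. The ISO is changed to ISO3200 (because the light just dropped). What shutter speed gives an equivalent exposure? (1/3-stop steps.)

1/320s

ISO: 1000 → 1250 → 1600 → 2000 → 2500 → 3200 — 1 2/3 stops higher (brighter).
Need 1 2/3 stops darker from the shutter speed: 1/100 → 1/125 → 1/160 → 1/200 → 1/250 → 1/320.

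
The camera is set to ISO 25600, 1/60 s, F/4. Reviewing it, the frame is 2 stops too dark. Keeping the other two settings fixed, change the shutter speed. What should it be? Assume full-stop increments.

1/15s

Underexposed by 2 stops → need 2 stops brighter.
Shutter speed: 1/60 → 1/30 → 1/15.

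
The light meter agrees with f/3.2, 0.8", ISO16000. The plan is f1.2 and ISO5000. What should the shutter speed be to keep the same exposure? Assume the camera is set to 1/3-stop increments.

0.4 s

Aperture: f/3.2 → f/2.8 → f/2.5 → f/2.2 → f/2 → f/1.8 → f/1.6 → f/1.4 → f/1.2 — 2 2/3 stops larger aperture (brighter).
ISO: 16000 → 12800 → 10000 → 8000 → 6400 → 5000 — 1 2/3 stops lower (darker).
Net change so far: 1 stop brighter. Offset with the shutter speed: 0.8 → 0.6 → 0.5 → 0.4.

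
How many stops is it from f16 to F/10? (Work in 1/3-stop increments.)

f/16 → f/14 → f/13 → f/11 → f/10 — count the steps: 4 third-stops = 1 1/3 stops.

1 1/3 stops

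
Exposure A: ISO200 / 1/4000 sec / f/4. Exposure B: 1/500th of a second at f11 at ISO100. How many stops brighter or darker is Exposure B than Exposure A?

1 stop darker

Aperture: f/4 → f/5.6 → f/8 → f/11 — 3 stops stopped down (darker).
Shutter speed: 1/4000 → 1/2000 → 1/1000 → 1/500 — 3 stops longer (brighter).
ISO: 200 → 100 — 1 stop lower (darker).
Net: −3 +3 −1 = −1 stop.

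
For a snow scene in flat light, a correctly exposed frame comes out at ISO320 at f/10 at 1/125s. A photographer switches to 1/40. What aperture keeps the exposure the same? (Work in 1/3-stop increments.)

Shutter speed: 1/125 → 1/100 → 1/80 → 1/60 → 1/50 → 1/40 — 1 2/3 stops longer (brighter).
Need 1 2/3 stops darker from the aperture: f/10 → f/11 → f/13 → f/14 → f/16 → f/18.

f/18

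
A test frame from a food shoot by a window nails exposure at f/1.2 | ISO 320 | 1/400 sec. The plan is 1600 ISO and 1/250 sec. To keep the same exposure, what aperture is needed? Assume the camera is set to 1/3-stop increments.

ISO: 320 → 400 → 500 → 640 → 800 → 1000 → 1250 → 1600 — 2 1/3 stops higher (brighter).
Shutter speed: 1/400 → 1/320 → 1/250 — 2/3 stop longer (brighter).
Net change so far: 3 stops brighter. Offset with the aperture: f/1.2 → f/1.4 → f/1.6 → f/1.8 → f/2 → f/2.2 → f/2.5 → f/2.8 → f/3.2 → f/3.5.

f/3.5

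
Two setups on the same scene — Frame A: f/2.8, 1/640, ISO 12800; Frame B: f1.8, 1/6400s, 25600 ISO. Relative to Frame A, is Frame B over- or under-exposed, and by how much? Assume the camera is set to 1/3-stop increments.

Aperture: f/2.8 → f/2.5 → f/2.2 → f/2 → f/1.8 — 1 1/3 stops wider (brighter).
Shutter speed: 1/640 → 1/800 → 1/1000 → 1/1250 → 1/1600 → 1/2000 → 1/2500 → 1/3200 → 1/4000 → 1/5000 → 1/6400 — 3 1/3 stops shorter (darker).
ISO: 12800 → 16000 → 20000 → 25600 — 1 stop higher (brighter).
Net: +1 1/3 −3 1/3 +1 = −1 stop.

1 stop darker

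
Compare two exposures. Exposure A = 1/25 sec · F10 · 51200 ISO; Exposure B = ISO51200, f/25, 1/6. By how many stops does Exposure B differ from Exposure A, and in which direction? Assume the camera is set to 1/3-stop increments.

2/3 stop darker

Aperture: f/10 → f/11 → f/13 → f/14 → f/16 → f/18 → f/20 → f/22 → f/25 — 2 2/3 stops stopped down (darker).
Shutter speed: 1/25 → 1/20 → 1/15 → 1/13 → 1/10 → 1/8 → 1/6 — 2 stops longer (brighter).
ISO: unchanged.
Net: −2 2/3 +2 = −2/3 stops.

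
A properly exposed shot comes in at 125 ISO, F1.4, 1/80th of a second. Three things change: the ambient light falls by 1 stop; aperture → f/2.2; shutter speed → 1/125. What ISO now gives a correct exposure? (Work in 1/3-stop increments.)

Scene light: 1 stop darker.
Aperture: f/1.4 → f/1.6 → f/1.8 → f/2 → f/2.2 — 1 1/3 stops stopped down (darker).
Shutter speed: 1/80 → 1/100 → 1/125 — 2/3 stop shorter (darker).
Net so far: 3 stops darker. ISO: 125 → 160 → 200 → 250 → 320 → 400 → 500 → 640 → 800 → 1000.

ISO 1000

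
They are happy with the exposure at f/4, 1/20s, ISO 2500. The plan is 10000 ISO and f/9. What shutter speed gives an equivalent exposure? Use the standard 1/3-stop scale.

ISO: 2500 → 3200 → 4000 → 5000 → 6400 → 8000 → 10000 — 2 stops raised (brighter).
Aperture: f/4 → f/4.5 → f/5 → f/5.6 → f/6.3 → f/7.1 → f/8 → f/9 — 2 1/3 stops stopped down (darker).
Net change so far: 1/3 stop darker. Offset with the shutter speed: 1/20 → 1/15.

1/15s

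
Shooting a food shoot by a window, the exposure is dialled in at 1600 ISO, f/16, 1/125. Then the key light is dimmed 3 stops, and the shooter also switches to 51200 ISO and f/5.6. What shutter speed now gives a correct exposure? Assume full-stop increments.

Scene light: 3 stops darker.
ISO: 1600 → 3200 → 6400 → 12800 → 25600 → 51200 — 5 stops raised (brighter).
Aperture: f/16 → f/11 → f/8 → f/5.6 — 3 stops wider (brighter).
Net so far: 5 stops brighter. Shutter speed: 1/125 → 1/250 → 1/500 → 1/1000 → 1/2000 → 1/4000.

1/4000s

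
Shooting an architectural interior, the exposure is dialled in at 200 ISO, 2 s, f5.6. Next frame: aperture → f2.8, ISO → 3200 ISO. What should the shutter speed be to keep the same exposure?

Aperture: f/5.6 → f/4 → f/2.8 — 2 stops larger aperture (brighter).
ISO: 200 → 400 → 800 → 1600 → 3200 — 4 stops raised (brighter).
Net change so far: 6 stops brighter. Offset with the shutter speed: 2 → 1 → 1/2 → 1/4 → 1/8 → 1/15 → 1/30.

1/30s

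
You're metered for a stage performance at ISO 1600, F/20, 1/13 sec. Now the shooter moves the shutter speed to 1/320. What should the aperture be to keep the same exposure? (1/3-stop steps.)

f/4

Shutter speed: 1/13 → 1/15 → 1/20 → 1/25 → 1/30 → 1/40 → 1/50 → 1/60 → 1/80 → 1/100 → 1/125 → 1/160 → 1/200 → 1/250 → 1/320 — 4 2/3 stops faster (darker).
Need 4 2/3 stops brighter from the aperture: f/20 → f/18 → f/16 → f/14 → f/13 → f/11 → f/10 → f/9 → f/8 → f/7.1 → f/6.3 → f/5.6 → f/5 → f/4.5 → f/4.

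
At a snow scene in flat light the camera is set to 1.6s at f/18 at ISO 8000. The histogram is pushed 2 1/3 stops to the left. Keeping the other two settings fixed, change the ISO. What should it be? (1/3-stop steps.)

Underexposed by 2 1/3 stops → need 2 1/3 stops brighter.
ISO: 8000 → 10000 → 12800 → 16000 → 20000 → 25600 → 32000 → 40000.

ISO 40000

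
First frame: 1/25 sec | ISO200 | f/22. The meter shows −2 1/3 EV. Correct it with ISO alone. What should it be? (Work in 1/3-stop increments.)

Underexposed by 2 1/3 stops → need 2 1/3 stops brighter.
ISO: 200 → 250 → 320 → 400 → 500 → 640 → 800 → 1000.

ISO 1000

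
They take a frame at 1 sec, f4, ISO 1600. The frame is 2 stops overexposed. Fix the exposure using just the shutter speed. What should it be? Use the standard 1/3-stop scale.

1/4s

Overexposed by 2 stops → need 2 stops darker.
Shutter speed: 1 → 0.8 → 0.6 → 0.5 → 0.4 → 0.3 → 1/4.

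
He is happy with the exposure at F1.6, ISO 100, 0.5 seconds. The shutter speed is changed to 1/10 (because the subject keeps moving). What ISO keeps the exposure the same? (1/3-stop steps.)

ISO 500

Shutter speed: 0.5 → 0.4 → 0.3 → 1/4 → 1/5 → 1/6 → 1/8 → 1/10 — 2 1/3 stops faster (darker).
Need 2 1/3 stops brighter from the ISO: 100 → 125 → 160 → 200 → 250 → 320 → 400 → 500.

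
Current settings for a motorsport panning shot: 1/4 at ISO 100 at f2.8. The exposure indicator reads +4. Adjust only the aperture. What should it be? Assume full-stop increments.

f/11

Overexposed by 4 stops → need 4 stops darker.
Aperture: f/2.8 → f/4 → f/5.6 → f/8 → f/11.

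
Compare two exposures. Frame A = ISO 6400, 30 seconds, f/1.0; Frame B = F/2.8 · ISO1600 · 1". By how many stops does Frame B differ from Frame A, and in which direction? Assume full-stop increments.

10 stops darker

Aperture: f/1.0 → f/1.4 → f/2 → f/2.8 — 3 stops narrower (darker).
Shutter speed: 30 → 15 → 8 → 4 → 2 → 1 — 5 stops shorter (darker).
ISO: 6400 → 3200 → 1600 — 2 stops lower (darker).
Net: −3 −5 −2 = −10 stops.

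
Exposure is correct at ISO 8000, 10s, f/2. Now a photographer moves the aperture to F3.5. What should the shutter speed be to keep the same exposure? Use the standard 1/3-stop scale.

30 s

Aperture: f/2 → f/2.2 → f/2.5 → f/2.8 → f/3.2 → f/3.5 — 1 2/3 stops narrower (darker).
Need 1 2/3 stops brighter from the shutter speed: 10 → 13 → 15 → 20 → 25 → 30.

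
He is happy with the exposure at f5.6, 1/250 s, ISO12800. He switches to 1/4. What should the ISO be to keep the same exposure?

ISO 200

Shutter speed: 1/250 → 1/125 → 1/60 → 1/30 → 1/15 → 1/8 → 1/4 — 6 stops longer (brighter).
Need 6 stops darker from the ISO: 12800 → 6400 → 3200 → 1600 → 800 → 400 → 200.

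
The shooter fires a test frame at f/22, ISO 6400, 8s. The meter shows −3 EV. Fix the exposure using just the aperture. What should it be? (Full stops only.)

f/8

Underexposed by 3 stops → need 3 stops brighter.
Aperture: f/22 → f/16 → f/11 → f/8.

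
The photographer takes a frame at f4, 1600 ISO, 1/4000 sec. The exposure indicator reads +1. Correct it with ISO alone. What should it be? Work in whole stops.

ISO 800

Overexposed by 1 stop → need 1 stop darker.
ISO: 1600 → 800.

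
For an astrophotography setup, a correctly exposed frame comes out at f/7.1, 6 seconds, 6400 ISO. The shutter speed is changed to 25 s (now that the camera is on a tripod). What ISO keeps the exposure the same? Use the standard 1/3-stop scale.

ISO 1600

Shutter speed: 6 → 8 → 10 → 13 → 15 → 20 → 25 — 2 stops slower (brighter).
Need 2 stops darker from the ISO: 6400 → 5000 → 4000 → 3200 → 2500 → 2000 → 1600.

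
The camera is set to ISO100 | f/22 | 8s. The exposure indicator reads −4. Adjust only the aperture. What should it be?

f/5.6

Underexposed by 4 stops → need 4 stops brighter.
Aperture: f/22 → f/16 → f/11 → f/8 → f/5.6.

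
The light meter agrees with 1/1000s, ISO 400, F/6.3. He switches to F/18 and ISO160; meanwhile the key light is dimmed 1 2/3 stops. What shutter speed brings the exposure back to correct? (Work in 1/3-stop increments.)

1/15s

Scene light: 1 2/3 stops darker.
Aperture: f/6.3 → f/7.1 → f/8 → f/9 → f/10 → f/11 → f/13 → f/14 → f/16 → f/18 — 3 stops stopped down (darker).
ISO: 400 → 320 → 250 → 200 → 160 — 1 1/3 stops lower (darker).
Net so far: 6 stops darker. Shutter speed: 1/1000 → 1/800 → 1/640 → 1/500 → 1/400 → 1/320 → 1/250 → 1/200 → 1/160 → 1/125 → 1/100 → 1/80 → 1/60 → 1/50 → 1/40 → 1/30 → 1/25 → 1/20 → 1/15.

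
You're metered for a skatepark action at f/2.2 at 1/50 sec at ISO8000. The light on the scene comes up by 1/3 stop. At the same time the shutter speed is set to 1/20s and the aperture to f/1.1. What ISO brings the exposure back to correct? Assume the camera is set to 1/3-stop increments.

Scene light: 1/3 stop brighter.
Shutter speed: 1/50 → 1/40 → 1/30 → 1/25 → 1/20 — 1 1/3 stops longer (brighter).
Aperture: f/2.2 → f/2 → f/1.8 → f/1.6 → f/1.4 → f/1.2 → f/1.1 — 2 stops wider (brighter).
Net so far: 3 2/3 stops brighter. ISO: 8000 → 6400 → 5000 → 4000 → 3200 → 2500 → 2000 → 1600 → 1250 → 1000 → 800 → 640.

ISO 640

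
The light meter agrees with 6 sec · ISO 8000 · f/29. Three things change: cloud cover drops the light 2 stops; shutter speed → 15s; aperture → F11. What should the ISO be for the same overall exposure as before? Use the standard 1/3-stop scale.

ISO 2000

Scene light: 2 stops darker.
Shutter speed: 6 → 8 → 10 → 13 → 15 — 1 1/3 stops longer (brighter).
Aperture: f/29 → f/25 → f/22 → f/20 → f/18 → f/16 → f/14 → f/13 → f/11 — 2 2/3 stops opened up (brighter).
Net so far: 2 stops brighter. ISO: 8000 → 6400 → 5000 → 4000 → 3200 → 2500 → 2000.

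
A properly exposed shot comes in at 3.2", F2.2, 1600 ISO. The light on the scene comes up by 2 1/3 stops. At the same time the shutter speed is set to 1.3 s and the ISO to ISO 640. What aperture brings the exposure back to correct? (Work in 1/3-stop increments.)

f/2

Scene light: 2 1/3 stops brighter.
Shutter speed: 3.2 → 2.5 → 2 → 1.6 → 1.3 — 1 1/3 stops faster (darker).
ISO: 1600 → 1250 → 1000 → 800 → 640 — 1 1/3 stops dropped (darker).
Net so far: 1/3 stop darker. Aperture: f/2.2 → f/2.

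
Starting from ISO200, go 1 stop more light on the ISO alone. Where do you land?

ISO 400

ISO: 200 → 400 — 1 stop raised (brighter).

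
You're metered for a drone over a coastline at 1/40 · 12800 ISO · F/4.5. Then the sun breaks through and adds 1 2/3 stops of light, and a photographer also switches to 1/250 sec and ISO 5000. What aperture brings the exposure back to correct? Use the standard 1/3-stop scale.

f/2

Scene light: 1 2/3 stops brighter.
Shutter speed: 1/40 → 1/50 → 1/60 → 1/80 → 1/100 → 1/125 → 1/160 → 1/200 → 1/250 — 2 2/3 stops shorter (darker).
ISO: 12800 → 10000 → 8000 → 6400 → 5000 — 1 1/3 stops dropped (darker).
Net so far: 2 1/3 stops darker. Aperture: f/4.5 → f/4 → f/3.5 → f/3.2 → f/2.8 → f/2.5 → f/2.2 → f/2.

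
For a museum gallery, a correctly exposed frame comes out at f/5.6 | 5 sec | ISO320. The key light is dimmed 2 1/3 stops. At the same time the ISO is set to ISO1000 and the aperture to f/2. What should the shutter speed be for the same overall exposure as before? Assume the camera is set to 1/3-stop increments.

1 s

Scene light: 2 1/3 stops darker.
ISO: 320 → 400 → 500 → 640 → 800 → 1000 — 1 2/3 stops raised (brighter).
Aperture: f/5.6 → f/5 → f/4.5 → f/4 → f/3.5 → f/3.2 → f/2.8 → f/2.5 → f/2.2 → f/2 — 3 stops opened up (brighter).
Net so far: 2 1/3 stops brighter. Shutter speed: 5 → 4 → 3.2 → 2.5 → 2 → 1.6 → 1.3 → 1.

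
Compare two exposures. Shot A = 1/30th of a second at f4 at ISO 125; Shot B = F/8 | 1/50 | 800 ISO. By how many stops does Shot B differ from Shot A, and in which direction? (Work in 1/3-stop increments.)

Aperture: f/4 → f/4.5 → f/5 → f/5.6 → f/6.3 → f/7.1 → f/8 — 2 stops smaller aperture (darker).
Shutter speed: 1/30 → 1/40 → 1/50 — 2/3 stop faster (darker).
ISO: 125 → 160 → 200 → 250 → 320 → 400 → 500 → 640 → 800 — 2 2/3 stops raised (brighter).
Net: −2 −2/3 +2 2/3 = 0 stops.

same exposure (0 stops)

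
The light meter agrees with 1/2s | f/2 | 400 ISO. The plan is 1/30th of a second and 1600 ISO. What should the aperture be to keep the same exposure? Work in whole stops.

f/1.0

Shutter speed: 1/2 → 1/4 → 1/8 → 1/15 → 1/30 — 4 stops shorter (darker).
ISO: 400 → 800 → 1600 — 2 stops higher (brighter).
Net change so far: 2 stops darker. Offset with the aperture: f/2 → f/1.4 → f/1.0.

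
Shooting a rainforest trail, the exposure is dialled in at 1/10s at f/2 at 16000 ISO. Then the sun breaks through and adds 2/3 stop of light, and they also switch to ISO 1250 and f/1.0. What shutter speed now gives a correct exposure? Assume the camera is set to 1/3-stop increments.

1/5s

Scene light: 2/3 stop brighter.
ISO: 16000 → 12800 → 10000 → 8000 → 6400 → 5000 → 4000 → 3200 → 2500 → 2000 → 1600 → 1250 — 3 2/3 stops dropped (darker).
Aperture: f/2 → f/1.8 → f/1.6 → f/1.4 → f/1.2 → f/1.1 → f/1.0 — 2 stops opened up (brighter).
Net so far: 1 stop darker. Shutter speed: 1/10 → 1/8 → 1/6 → 1/5.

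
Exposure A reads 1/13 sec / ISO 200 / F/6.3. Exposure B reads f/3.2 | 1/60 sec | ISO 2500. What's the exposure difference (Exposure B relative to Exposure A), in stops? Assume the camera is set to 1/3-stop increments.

3 1/3 stops brighter

Aperture: f/6.3 → f/5.6 → f/5 → f/4.5 → f/4 → f/3.5 → f/3.2 — 2 stops larger aperture (brighter).
Shutter speed: 1/13 → 1/15 → 1/20 → 1/25 → 1/30 → 1/40 → 1/50 → 1/60 — 2 1/3 stops faster (darker).
ISO: 200 → 250 → 320 → 400 → 500 → 640 → 800 → 1000 → 1250 → 1600 → 2000 → 2500 — 3 2/3 stops raised (brighter).
Net: +2 −2 1/3 +3 2/3 = +3 1/3 stops.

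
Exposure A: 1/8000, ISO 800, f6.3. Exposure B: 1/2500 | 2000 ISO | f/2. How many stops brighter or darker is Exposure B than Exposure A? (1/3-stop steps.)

6 1/3 stops brighter

Aperture: f/6.3 → f/5.6 → f/5 → f/4.5 → f/4 → f/3.5 → f/3.2 → f/2.8 → f/2.5 → f/2.2 → f/2 — 3 1/3 stops opened up (brighter).
Shutter speed: 1/8000 → 1/6400 → 1/5000 → 1/4000 → 1/3200 → 1/2500 — 1 2/3 stops longer (brighter).
ISO: 800 → 1000 → 1250 → 1600 → 2000 — 1 1/3 stops higher (brighter).
Net: +3 1/3 +1 2/3 +1 1/3 = +6 1/3 stops.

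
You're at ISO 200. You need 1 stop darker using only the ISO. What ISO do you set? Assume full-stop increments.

ISO: 200 → 100 — 1 stop lower (darker).

ISO 100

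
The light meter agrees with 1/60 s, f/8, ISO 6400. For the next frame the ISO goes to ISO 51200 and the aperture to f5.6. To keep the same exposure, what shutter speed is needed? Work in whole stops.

1/1000s

ISO: 6400 → 12800 → 25600 → 51200 — 3 stops raised (brighter).
Aperture: f/8 → f/5.6 — 1 stop wider (brighter).
Net change so far: 4 stops brighter. Offset with the shutter speed: 1/60 → 1/125 → 1/250 → 1/500 → 1/1000.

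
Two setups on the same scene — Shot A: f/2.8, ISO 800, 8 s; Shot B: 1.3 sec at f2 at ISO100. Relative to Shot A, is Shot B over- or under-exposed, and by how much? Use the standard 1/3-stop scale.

Aperture: f/2.8 → f/2.5 → f/2.2 → f/2 — 1 stop larger aperture (brighter).
Shutter speed: 8 → 6 → 5 → 4 → 3.2 → 2.5 → 2 → 1.6 → 1.3 — 2 2/3 stops faster (darker).
ISO: 800 → 640 → 500 → 400 → 320 → 250 → 200 → 160 → 125 → 100 — 3 stops dropped (darker).
Net: +1 −2 2/3 −3 = −4 2/3 stops.

4 2/3 stops darker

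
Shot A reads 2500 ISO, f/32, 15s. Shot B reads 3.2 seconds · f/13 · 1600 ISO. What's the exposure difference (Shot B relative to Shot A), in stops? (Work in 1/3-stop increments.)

Aperture: f/32 → f/29 → f/25 → f/22 → f/20 → f/18 → f/16 → f/14 → f/13 — 2 2/3 stops larger aperture (brighter).
Shutter speed: 15 → 13 → 10 → 8 → 6 → 5 → 4 → 3.2 — 2 1/3 stops shorter (darker).
ISO: 2500 → 2000 → 1600 — 2/3 stop lower (darker).
Net: +2 2/3 −2 1/3 −2/3 = −1/3 stops.

1/3 stop darker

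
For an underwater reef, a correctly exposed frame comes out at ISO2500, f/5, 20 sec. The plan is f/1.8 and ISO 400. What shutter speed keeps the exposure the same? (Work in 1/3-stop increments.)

15 s

Aperture: f/5 → f/4.5 → f/4 → f/3.5 → f/3.2 → f/2.8 → f/2.5 → f/2.2 → f/2 → f/1.8 — 3 stops wider (brighter).
ISO: 2500 → 2000 → 1600 → 1250 → 1000 → 800 → 640 → 500 → 400 — 2 2/3 stops dropped (darker).
Net change so far: 1/3 stop brighter. Offset with the shutter speed: 20 → 15.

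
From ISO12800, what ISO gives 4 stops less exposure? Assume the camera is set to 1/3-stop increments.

ISO 800

ISO: 12800 → 10000 → 8000 → 6400 → 5000 → 4000 → 3200 → 2500 → 2000 → 1600 → 1250 → 1000 → 800 — 4 stops lower (darker).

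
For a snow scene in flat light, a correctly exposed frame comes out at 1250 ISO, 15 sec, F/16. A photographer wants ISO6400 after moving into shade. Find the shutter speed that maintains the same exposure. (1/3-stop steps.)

3.2 s

ISO: 1250 → 1600 → 2000 → 2500 → 3200 → 4000 → 5000 → 6400 — 2 1/3 stops raised (brighter).
Need 2 1/3 stops darker from the shutter speed: 15 → 13 → 10 → 8 → 6 → 5 → 4 → 3.2.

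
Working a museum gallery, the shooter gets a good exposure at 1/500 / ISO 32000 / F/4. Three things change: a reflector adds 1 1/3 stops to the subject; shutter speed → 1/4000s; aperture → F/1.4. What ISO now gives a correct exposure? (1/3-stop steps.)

Scene light: 1 1/3 stops brighter.
Shutter speed: 1/500 → 1/640 → 1/800 → 1/1000 → 1/1250 → 1/1600 → 1/2000 → 1/2500 → 1/3200 → 1/4000 — 3 stops faster (darker).
Aperture: f/4 → f/3.5 → f/3.2 → f/2.8 → f/2.5 → f/2.2 → f/2 → f/1.8 → f/1.6 → f/1.4 — 3 stops wider (brighter).
Net so far: 1 1/3 stops brighter. ISO: 32000 → 25600 → 20000 → 16000 → 12800.

ISO 12800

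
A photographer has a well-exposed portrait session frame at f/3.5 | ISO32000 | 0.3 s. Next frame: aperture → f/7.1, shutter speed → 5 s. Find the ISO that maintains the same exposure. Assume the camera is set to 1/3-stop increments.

Aperture: f/3.5 → f/4 → f/4.5 → f/5 → f/5.6 → f/6.3 → f/7.1 — 2 stops stopped down (darker).
Shutter speed: 0.3 → 0.4 → 0.5 → 0.6 → 0.8 → 1 → 1.3 → 1.6 → 2 → 2.5 → 3.2 → 4 → 5 — 4 stops longer (brighter).
Net change so far: 2 stops brighter. Offset with the ISO: 32000 → 25600 → 20000 → 16000 → 12800 → 10000 → 8000.

ISO 8000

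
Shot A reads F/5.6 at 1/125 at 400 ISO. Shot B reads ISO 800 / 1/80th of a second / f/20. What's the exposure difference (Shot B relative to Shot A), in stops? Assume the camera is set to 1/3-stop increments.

2 stops darker

Aperture: f/5.6 → f/6.3 → f/7.1 → f/8 → f/9 → f/10 → f/11 → f/13 → f/14 → f/16 → f/18 → f/20 — 3 2/3 stops narrower (darker).
Shutter speed: 1/125 → 1/100 → 1/80 — 2/3 stop longer (brighter).
ISO: 400 → 500 → 640 → 800 — 1 stop raised (brighter).
Net: −3 2/3 +2/3 +1 = −2 stops.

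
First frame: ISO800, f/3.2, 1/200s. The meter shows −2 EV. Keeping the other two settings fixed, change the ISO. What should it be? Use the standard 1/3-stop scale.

ISO 3200

Underexposed by 2 stops → need 2 stops brighter.
ISO: 800 → 1000 → 1250 → 1600 → 2000 → 2500 → 3200.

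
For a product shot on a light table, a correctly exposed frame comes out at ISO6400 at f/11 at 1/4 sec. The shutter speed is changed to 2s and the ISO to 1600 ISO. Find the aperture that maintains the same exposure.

f/16

Shutter speed: 1/4 → 1/2 → 1 → 2 — 3 stops longer (brighter).
ISO: 6400 → 3200 → 1600 — 2 stops dropped (darker).
Net change so far: 1 stop brighter. Offset with the aperture: f/11 → f/16.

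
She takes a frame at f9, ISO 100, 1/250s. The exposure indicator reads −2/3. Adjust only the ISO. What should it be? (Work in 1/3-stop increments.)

Underexposed by 2/3 stop → need 2/3 stop brighter.
ISO: 100 → 125 → 160.

ISO 160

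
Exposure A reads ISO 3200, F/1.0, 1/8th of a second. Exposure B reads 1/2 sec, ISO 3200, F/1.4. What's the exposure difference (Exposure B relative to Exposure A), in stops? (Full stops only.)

1 stop brighter

Aperture: f/1.0 → f/1.4 — 1 stop smaller aperture (darker).
Shutter speed: 1/8 → 1/4 → 1/2 — 2 stops slower (brighter).
ISO: unchanged.
Net: −1 +2 = +1 stop.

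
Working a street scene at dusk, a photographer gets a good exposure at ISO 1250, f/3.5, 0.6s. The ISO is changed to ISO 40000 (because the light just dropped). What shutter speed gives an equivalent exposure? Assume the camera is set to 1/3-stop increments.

ISO: 1250 → 1600 → 2000 → 2500 → 3200 → 4000 → 5000 → 6400 → 8000 → 10000 → 12800 → 16000 → 20000 → 25600 → 32000 → 40000 — 5 stops higher (brighter).
Need 5 stops darker from the shutter speed: 0.6 → 0.5 → 0.4 → 0.3 → 1/4 → 1/5 → 1/6 → 1/8 → 1/10 → 1/13 → 1/15 → 1/20 → 1/25 → 1/30 → 1/40 → 1/50.

1/50s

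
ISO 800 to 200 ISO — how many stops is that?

2 stops

800 → 400 → 200 — count the steps: 2 stops.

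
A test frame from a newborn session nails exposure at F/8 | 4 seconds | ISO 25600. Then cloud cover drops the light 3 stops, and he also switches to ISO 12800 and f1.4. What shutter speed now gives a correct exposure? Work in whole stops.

Scene light: 3 stops darker.
ISO: 25600 → 12800 — 1 stop lower (darker).
Aperture: f/8 → f/5.6 → f/4 → f/2.8 → f/2 → f/1.4 — 5 stops larger aperture (brighter).
Net so far: 1 stop brighter. Shutter speed: 4 → 2.

2 s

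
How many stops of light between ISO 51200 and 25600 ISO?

1 stop

51200 → 25600 — count the steps: 1 stop.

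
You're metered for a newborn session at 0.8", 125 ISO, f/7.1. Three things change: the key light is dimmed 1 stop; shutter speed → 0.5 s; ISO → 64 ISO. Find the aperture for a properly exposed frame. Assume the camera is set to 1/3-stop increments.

f/2.8

Scene light: 1 stop darker.
Shutter speed: 0.8 → 0.6 → 0.5 — 2/3 stop shorter (darker).
ISO: 125 → 100 → 80 → 64 — 1 stop lower (darker).
Net so far: 2 2/3 stops darker. Aperture: f/7.1 → f/6.3 → f/5.6 → f/5 → f/4.5 → f/4 → f/3.5 → f/3.2 → f/2.8.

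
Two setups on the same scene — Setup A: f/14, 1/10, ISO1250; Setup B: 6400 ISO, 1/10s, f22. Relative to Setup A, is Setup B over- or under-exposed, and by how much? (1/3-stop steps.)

1 stop brighter

Aperture: f/14 → f/16 → f/18 → f/20 → f/22 — 1 1/3 stops narrower (darker).
Shutter speed: unchanged.
ISO: 1250 → 1600 → 2000 → 2500 → 3200 → 4000 → 5000 → 6400 — 2 1/3 stops higher (brighter).
Net: −1 1/3 +2 1/3 = +1 stop.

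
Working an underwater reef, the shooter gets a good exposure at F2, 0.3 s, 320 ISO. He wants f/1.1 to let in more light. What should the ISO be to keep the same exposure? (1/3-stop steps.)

ISO 100

Aperture: f/2 → f/1.8 → f/1.6 → f/1.4 → f/1.2 → f/1.1 — 1 2/3 stops wider (brighter).
Need 1 2/3 stops darker from the ISO: 320 → 250 → 200 → 160 → 125 → 100.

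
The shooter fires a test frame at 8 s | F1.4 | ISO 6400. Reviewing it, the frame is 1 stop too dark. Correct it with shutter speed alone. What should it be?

Underexposed by 1 stop → need 1 stop brighter.
Shutter speed: 8 → 15.

15 s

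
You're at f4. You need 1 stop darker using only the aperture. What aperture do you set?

f/5.6

Aperture: f/4 → f/5.6 — 1 stop narrower (darker).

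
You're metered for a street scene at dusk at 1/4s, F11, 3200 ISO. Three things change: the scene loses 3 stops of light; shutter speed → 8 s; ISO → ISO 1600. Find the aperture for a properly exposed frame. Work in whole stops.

Scene light: 3 stops darker.
Shutter speed: 1/4 → 1/2 → 1 → 2 → 4 → 8 — 5 stops slower (brighter).
ISO: 3200 → 1600 — 1 stop lower (darker).
Net so far: 1 stop brighter. Aperture: f/11 → f/16.

f/16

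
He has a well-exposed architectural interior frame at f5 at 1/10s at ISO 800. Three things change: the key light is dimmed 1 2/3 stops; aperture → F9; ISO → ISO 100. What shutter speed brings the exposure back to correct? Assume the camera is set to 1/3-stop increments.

Scene light: 1 2/3 stops darker.
Aperture: f/5 → f/5.6 → f/6.3 → f/7.1 → f/8 → f/9 — 1 2/3 stops smaller aperture (darker).
ISO: 800 → 640 → 500 → 400 → 320 → 250 → 200 → 160 → 125 → 100 — 3 stops lower (darker).
Net so far: 6 1/3 stops darker. Shutter speed: 1/10 → 1/8 → 1/6 → 1/5 → 1/4 → 0.3 → 0.4 → 0.5 → 0.6 → 0.8 → 1 → 1.3 → 1.6 → 2 → 2.5 → 3.2 → 4 → 5 → 6 → 8.

8 s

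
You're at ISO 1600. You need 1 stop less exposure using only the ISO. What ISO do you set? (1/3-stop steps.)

ISO 800

ISO: 1600 → 1250 → 1000 → 800 — 1 stop dropped (darker).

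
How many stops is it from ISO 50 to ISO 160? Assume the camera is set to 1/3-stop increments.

1 2/3 stops

50 → 64 → 80 → 100 → 125 → 160 — count the steps: 5 third-stops = 1 2/3 stops.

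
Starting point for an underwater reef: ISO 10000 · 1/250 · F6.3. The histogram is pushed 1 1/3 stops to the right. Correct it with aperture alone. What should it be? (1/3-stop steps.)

f/10

Overexposed by 1 1/3 stops → need 1 1/3 stops darker.
Aperture: f/6.3 → f/7.1 → f/8 → f/9 → f/10.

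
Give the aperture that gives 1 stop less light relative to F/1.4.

Aperture: f/1.4 → f/2 — 1 stop stopped down (darker).

f/2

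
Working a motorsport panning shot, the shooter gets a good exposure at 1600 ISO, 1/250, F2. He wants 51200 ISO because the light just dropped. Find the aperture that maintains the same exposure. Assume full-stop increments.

ISO: 1600 → 3200 → 6400 → 12800 → 25600 → 51200 — 5 stops raised (brighter).
Need 5 stops darker from the aperture: f/2 → f/2.8 → f/4 → f/5.6 → f/8 → f/11.

f/11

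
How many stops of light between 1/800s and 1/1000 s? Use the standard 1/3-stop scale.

1/800 → 1/1000 — count the steps: 1 third-stops = 1/3 stop.

1/3 stop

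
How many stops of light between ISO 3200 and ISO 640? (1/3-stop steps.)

2 1/3 stops

3200 → 2500 → 2000 → 1600 → 1250 → 1000 → 800 → 640 — count the steps: 7 third-stops = 2 1/3 stops.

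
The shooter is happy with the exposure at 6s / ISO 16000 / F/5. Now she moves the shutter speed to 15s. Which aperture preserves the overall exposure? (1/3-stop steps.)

f/8

Shutter speed: 6 → 8 → 10 → 13 → 15 — 1 1/3 stops longer (brighter).
Need 1 1/3 stops darker from the aperture: f/5 → f/5.6 → f/6.3 → f/7.1 → f/8.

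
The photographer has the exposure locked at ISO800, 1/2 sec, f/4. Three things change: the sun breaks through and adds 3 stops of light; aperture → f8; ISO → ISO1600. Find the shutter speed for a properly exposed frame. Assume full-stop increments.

1/8s

Scene light: 3 stops brighter.
Aperture: f/4 → f/5.6 → f/8 — 2 stops smaller aperture (darker).
ISO: 800 → 1600 — 1 stop raised (brighter).
Net so far: 2 stops brighter. Shutter speed: 1/2 → 1/4 → 1/8.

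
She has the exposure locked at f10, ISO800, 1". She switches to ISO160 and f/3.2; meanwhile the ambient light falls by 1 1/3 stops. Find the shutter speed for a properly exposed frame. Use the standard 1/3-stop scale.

1.3 s

Scene light: 1 1/3 stops darker.
ISO: 800 → 640 → 500 → 400 → 320 → 250 → 200 → 160 — 2 1/3 stops dropped (darker).
Aperture: f/10 → f/9 → f/8 → f/7.1 → f/6.3 → f/5.6 → f/5 → f/4.5 → f/4 → f/3.5 → f/3.2 — 3 1/3 stops larger aperture (brighter).
Net so far: 1/3 stop darker. Shutter speed: 1 → 1.3.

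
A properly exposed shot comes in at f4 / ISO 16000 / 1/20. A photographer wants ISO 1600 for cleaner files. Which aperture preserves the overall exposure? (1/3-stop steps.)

f/1.2

ISO: 16000 → 12800 → 10000 → 8000 → 6400 → 5000 → 4000 → 3200 → 2500 → 2000 → 1600 — 3 1/3 stops lower (darker).
Need 3 1/3 stops brighter from the aperture: f/4 → f/3.5 → f/3.2 → f/2.8 → f/2.5 → f/2.2 → f/2 → f/1.8 → f/1.6 → f/1.4 → f/1.2.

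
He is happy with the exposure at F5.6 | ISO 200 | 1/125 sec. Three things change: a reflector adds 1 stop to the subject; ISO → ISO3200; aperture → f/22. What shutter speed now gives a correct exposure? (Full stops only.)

1/250s

Scene light: 1 stop brighter.
ISO: 200 → 400 → 800 → 1600 → 3200 — 4 stops raised (brighter).
Aperture: f/5.6 → f/8 → f/11 → f/16 → f/22 — 4 stops narrower (darker).
Net so far: 1 stop brighter. Shutter speed: 1/125 → 1/250.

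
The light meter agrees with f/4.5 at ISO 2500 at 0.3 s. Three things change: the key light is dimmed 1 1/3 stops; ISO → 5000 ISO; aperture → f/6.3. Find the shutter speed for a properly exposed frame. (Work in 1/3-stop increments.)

0.8 s

Scene light: 1 1/3 stops darker.
ISO: 2500 → 3200 → 4000 → 5000 — 1 stop higher (brighter).
Aperture: f/4.5 → f/5 → f/5.6 → f/6.3 — 1 stop narrower (darker).
Net so far: 1 1/3 stops darker. Shutter speed: 0.3 → 0.4 → 0.5 → 0.6 → 0.8.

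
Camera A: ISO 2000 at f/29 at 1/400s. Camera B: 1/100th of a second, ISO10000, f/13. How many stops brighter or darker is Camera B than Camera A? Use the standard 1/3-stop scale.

6 2/3 stops brighter

Aperture: f/29 → f/25 → f/22 → f/20 → f/18 → f/16 → f/14 → f/13 — 2 1/3 stops larger aperture (brighter).
Shutter speed: 1/400 → 1/320 → 1/250 → 1/200 → 1/160 → 1/125 → 1/100 — 2 stops slower (brighter).
ISO: 2000 → 2500 → 3200 → 4000 → 5000 → 6400 → 8000 → 10000 — 2 1/3 stops raised (brighter).
Net: +2 1/3 +2 +2 1/3 = +6 2/3 stops.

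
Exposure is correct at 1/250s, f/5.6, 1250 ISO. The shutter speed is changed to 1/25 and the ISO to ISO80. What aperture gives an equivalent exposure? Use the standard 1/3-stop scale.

f/4.5

Shutter speed: 1/250 → 1/200 → 1/160 → 1/125 → 1/100 → 1/80 → 1/60 → 1/50 → 1/40 → 1/30 → 1/25 — 3 1/3 stops longer (brighter).
ISO: 1250 → 1000 → 800 → 640 → 500 → 400 → 320 → 250 → 200 → 160 → 125 → 100 → 80 — 4 stops lower (darker).
Net change so far: 2/3 stop darker. Offset with the aperture: f/5.6 → f/5 → f/4.5.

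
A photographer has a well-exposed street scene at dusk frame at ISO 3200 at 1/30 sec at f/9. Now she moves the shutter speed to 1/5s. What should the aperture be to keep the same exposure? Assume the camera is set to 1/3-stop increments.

Shutter speed: 1/30 → 1/25 → 1/20 → 1/15 → 1/13 → 1/10 → 1/8 → 1/6 → 1/5 — 2 2/3 stops slower (brighter).
Need 2 2/3 stops darker from the aperture: f/9 → f/10 → f/11 → f/13 → f/14 → f/16 → f/18 → f/20 → f/22.

f/22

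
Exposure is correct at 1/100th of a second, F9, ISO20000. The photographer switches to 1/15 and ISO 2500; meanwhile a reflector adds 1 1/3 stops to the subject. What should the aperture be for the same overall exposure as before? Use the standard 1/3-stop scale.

Scene light: 1 1/3 stops brighter.
Shutter speed: 1/100 → 1/80 → 1/60 → 1/50 → 1/40 → 1/30 → 1/25 → 1/20 → 1/15 — 2 2/3 stops longer (brighter).
ISO: 20000 → 16000 → 12800 → 10000 → 8000 → 6400 → 5000 → 4000 → 3200 → 2500 — 3 stops dropped (darker).
Net so far: 1 stop brighter. Aperture: f/9 → f/10 → f/11 → f/13.

f/13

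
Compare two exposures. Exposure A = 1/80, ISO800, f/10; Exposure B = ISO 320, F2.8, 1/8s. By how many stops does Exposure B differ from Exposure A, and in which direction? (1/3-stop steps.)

Aperture: f/10 → f/9 → f/8 → f/7.1 → f/6.3 → f/5.6 → f/5 → f/4.5 → f/4 → f/3.5 → f/3.2 → f/2.8 — 3 2/3 stops wider (brighter).
Shutter speed: 1/80 → 1/60 → 1/50 → 1/40 → 1/30 → 1/25 → 1/20 → 1/15 → 1/13 → 1/10 → 1/8 — 3 1/3 stops slower (brighter).
ISO: 800 → 640 → 500 → 400 → 320 — 1 1/3 stops lower (darker).
Net: +3 2/3 +3 1/3 −1 1/3 = +5 2/3 stops.

5 2/3 stops brighter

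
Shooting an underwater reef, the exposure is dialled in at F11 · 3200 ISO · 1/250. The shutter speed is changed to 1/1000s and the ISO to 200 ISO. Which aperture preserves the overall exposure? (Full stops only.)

Shutter speed: 1/250 → 1/500 → 1/1000 — 2 stops shorter (darker).
ISO: 3200 → 1600 → 800 → 400 → 200 — 4 stops dropped (darker).
Net change so far: 6 stops darker. Offset with the aperture: f/11 → f/8 → f/5.6 → f/4 → f/2.8 → f/2 → f/1.4.

f/1.4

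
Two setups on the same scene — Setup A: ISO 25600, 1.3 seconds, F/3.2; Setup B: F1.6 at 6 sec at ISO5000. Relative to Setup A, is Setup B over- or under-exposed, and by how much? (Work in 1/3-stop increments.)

2 stops brighter

Aperture: f/3.2 → f/2.8 → f/2.5 → f/2.2 → f/2 → f/1.8 → f/1.6 — 2 stops opened up (brighter).
Shutter speed: 1.3 → 1.6 → 2 → 2.5 → 3.2 → 4 → 5 → 6 — 2 1/3 stops slower (brighter).
ISO: 25600 → 20000 → 16000 → 12800 → 10000 → 8000 → 6400 → 5000 — 2 1/3 stops dropped (darker).
Net: +2 +2 1/3 −2 1/3 = +2 stops.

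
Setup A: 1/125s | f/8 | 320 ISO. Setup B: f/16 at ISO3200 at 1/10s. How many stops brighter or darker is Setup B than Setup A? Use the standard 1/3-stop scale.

Aperture: f/8 → f/9 → f/10 → f/11 → f/13 → f/14 → f/16 — 2 stops narrower (darker).
Shutter speed: 1/125 → 1/100 → 1/80 → 1/60 → 1/50 → 1/40 → 1/30 → 1/25 → 1/20 → 1/15 → 1/13 → 1/10 — 3 2/3 stops longer (brighter).
ISO: 320 → 400 → 500 → 640 → 800 → 1000 → 1250 → 1600 → 2000 → 2500 → 3200 — 3 1/3 stops higher (brighter).
Net: −2 +3 2/3 +3 1/3 = +5 stops.

5 stops brighter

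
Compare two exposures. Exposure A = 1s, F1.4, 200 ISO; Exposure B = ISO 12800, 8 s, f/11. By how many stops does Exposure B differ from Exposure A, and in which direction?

3 stops brighter

Aperture: f/1.4 → f/2 → f/2.8 → f/4 → f/5.6 → f/8 → f/11 — 6 stops smaller aperture (darker).
Shutter speed: 1 → 2 → 4 → 8 — 3 stops slower (brighter).
ISO: 200 → 400 → 800 → 1600 → 3200 → 6400 → 12800 — 6 stops raised (brighter).
Net: −6 +3 +6 = +3 stops.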